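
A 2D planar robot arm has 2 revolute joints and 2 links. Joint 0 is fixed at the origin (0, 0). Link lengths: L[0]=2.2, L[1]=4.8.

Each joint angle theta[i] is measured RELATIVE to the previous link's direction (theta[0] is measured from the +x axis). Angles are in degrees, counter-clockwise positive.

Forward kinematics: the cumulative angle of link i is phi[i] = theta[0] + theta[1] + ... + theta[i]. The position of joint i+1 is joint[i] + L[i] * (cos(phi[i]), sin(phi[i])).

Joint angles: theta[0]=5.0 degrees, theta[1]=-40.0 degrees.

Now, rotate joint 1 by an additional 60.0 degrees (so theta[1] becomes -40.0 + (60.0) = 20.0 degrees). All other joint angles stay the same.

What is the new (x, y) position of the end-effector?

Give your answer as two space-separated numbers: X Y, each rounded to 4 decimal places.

joint[0] = (0.0000, 0.0000)  (base)
link 0: phi[0] = 5 = 5 deg
  cos(5 deg) = 0.9962, sin(5 deg) = 0.0872
  joint[1] = (0.0000, 0.0000) + 2.2 * (0.9962, 0.0872) = (0.0000 + 2.1916, 0.0000 + 0.1917) = (2.1916, 0.1917)
link 1: phi[1] = 5 + 20 = 25 deg
  cos(25 deg) = 0.9063, sin(25 deg) = 0.4226
  joint[2] = (2.1916, 0.1917) + 4.8 * (0.9063, 0.4226) = (2.1916 + 4.3503, 0.1917 + 2.0286) = (6.5419, 2.2203)
End effector: (6.5419, 2.2203)

Answer: 6.5419 2.2203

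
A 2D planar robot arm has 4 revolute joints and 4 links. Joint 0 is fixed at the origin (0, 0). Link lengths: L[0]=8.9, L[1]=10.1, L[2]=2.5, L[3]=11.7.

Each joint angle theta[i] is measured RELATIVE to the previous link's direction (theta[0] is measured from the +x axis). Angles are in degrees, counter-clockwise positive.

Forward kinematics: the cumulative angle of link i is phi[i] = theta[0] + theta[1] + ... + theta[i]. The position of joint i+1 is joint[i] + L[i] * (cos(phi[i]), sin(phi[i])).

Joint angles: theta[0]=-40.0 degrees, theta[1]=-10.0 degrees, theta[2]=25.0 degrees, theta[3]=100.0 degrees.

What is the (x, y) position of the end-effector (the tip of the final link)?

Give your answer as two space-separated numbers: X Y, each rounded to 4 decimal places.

joint[0] = (0.0000, 0.0000)  (base)
link 0: phi[0] = -40 = -40 deg
  cos(-40 deg) = 0.7660, sin(-40 deg) = -0.6428
  joint[1] = (0.0000, 0.0000) + 8.9 * (0.7660, -0.6428) = (0.0000 + 6.8178, 0.0000 + -5.7208) = (6.8178, -5.7208)
link 1: phi[1] = -40 + -10 = -50 deg
  cos(-50 deg) = 0.6428, sin(-50 deg) = -0.7660
  joint[2] = (6.8178, -5.7208) + 10.1 * (0.6428, -0.7660) = (6.8178 + 6.4922, -5.7208 + -7.7370) = (13.3100, -13.4579)
link 2: phi[2] = -40 + -10 + 25 = -25 deg
  cos(-25 deg) = 0.9063, sin(-25 deg) = -0.4226
  joint[3] = (13.3100, -13.4579) + 2.5 * (0.9063, -0.4226) = (13.3100 + 2.2658, -13.4579 + -1.0565) = (15.5757, -14.5144)
link 3: phi[3] = -40 + -10 + 25 + 100 = 75 deg
  cos(75 deg) = 0.2588, sin(75 deg) = 0.9659
  joint[4] = (15.5757, -14.5144) + 11.7 * (0.2588, 0.9659) = (15.5757 + 3.0282, -14.5144 + 11.3013) = (18.6039, -3.2131)
End effector: (18.6039, -3.2131)

Answer: 18.6039 -3.2131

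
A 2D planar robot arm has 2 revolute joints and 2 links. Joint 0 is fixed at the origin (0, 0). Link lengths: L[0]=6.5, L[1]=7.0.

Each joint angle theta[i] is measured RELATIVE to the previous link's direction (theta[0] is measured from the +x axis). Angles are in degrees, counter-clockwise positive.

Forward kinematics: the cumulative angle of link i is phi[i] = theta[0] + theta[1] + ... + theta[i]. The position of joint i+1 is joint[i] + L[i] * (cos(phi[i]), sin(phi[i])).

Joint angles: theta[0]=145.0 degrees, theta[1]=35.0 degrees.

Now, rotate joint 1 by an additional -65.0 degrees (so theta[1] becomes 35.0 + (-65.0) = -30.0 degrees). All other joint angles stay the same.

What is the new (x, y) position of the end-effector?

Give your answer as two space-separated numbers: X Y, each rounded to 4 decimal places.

joint[0] = (0.0000, 0.0000)  (base)
link 0: phi[0] = 145 = 145 deg
  cos(145 deg) = -0.8192, sin(145 deg) = 0.5736
  joint[1] = (0.0000, 0.0000) + 6.5 * (-0.8192, 0.5736) = (0.0000 + -5.3245, 0.0000 + 3.7282) = (-5.3245, 3.7282)
link 1: phi[1] = 145 + -30 = 115 deg
  cos(115 deg) = -0.4226, sin(115 deg) = 0.9063
  joint[2] = (-5.3245, 3.7282) + 7 * (-0.4226, 0.9063) = (-5.3245 + -2.9583, 3.7282 + 6.3442) = (-8.2828, 10.0724)
End effector: (-8.2828, 10.0724)

Answer: -8.2828 10.0724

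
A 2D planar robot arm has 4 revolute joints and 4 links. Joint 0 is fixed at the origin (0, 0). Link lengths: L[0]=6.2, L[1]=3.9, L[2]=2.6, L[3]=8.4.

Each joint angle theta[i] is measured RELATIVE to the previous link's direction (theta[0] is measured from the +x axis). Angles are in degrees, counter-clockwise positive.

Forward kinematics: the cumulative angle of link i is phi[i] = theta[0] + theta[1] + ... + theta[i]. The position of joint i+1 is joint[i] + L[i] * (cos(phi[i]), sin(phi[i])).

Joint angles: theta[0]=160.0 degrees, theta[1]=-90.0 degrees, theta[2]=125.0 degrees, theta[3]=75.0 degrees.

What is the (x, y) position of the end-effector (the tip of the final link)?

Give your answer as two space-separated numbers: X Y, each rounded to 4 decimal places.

joint[0] = (0.0000, 0.0000)  (base)
link 0: phi[0] = 160 = 160 deg
  cos(160 deg) = -0.9397, sin(160 deg) = 0.3420
  joint[1] = (0.0000, 0.0000) + 6.2 * (-0.9397, 0.3420) = (0.0000 + -5.8261, 0.0000 + 2.1205) = (-5.8261, 2.1205)
link 1: phi[1] = 160 + -90 = 70 deg
  cos(70 deg) = 0.3420, sin(70 deg) = 0.9397
  joint[2] = (-5.8261, 2.1205) + 3.9 * (0.3420, 0.9397) = (-5.8261 + 1.3339, 2.1205 + 3.6648) = (-4.4922, 5.7853)
link 2: phi[2] = 160 + -90 + 125 = 195 deg
  cos(195 deg) = -0.9659, sin(195 deg) = -0.2588
  joint[3] = (-4.4922, 5.7853) + 2.6 * (-0.9659, -0.2588) = (-4.4922 + -2.5114, 5.7853 + -0.6729) = (-7.0036, 5.1124)
link 3: phi[3] = 160 + -90 + 125 + 75 = 270 deg
  cos(270 deg) = -0.0000, sin(270 deg) = -1.0000
  joint[4] = (-7.0036, 5.1124) + 8.4 * (-0.0000, -1.0000) = (-7.0036 + -0.0000, 5.1124 + -8.4000) = (-7.0036, -3.2876)
End effector: (-7.0036, -3.2876)

Answer: -7.0036 -3.2876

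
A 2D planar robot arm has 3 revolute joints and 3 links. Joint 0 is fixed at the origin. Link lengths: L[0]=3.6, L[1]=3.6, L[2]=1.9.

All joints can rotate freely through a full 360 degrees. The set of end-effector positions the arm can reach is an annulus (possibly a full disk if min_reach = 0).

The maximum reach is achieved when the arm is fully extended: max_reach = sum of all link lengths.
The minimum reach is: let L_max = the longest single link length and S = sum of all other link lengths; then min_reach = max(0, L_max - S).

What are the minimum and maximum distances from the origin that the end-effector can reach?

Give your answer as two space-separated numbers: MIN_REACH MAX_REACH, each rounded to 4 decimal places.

Link lengths: [3.6, 3.6, 1.9]
max_reach = 3.6 + 3.6 + 1.9 = 9.1
L_max = max([3.6, 3.6, 1.9]) = 3.6
S (sum of others) = 9.1 - 3.6 = 5.5
min_reach = max(0, 3.6 - 5.5) = max(0, -1.9) = 0

Answer: 0.0000 9.1000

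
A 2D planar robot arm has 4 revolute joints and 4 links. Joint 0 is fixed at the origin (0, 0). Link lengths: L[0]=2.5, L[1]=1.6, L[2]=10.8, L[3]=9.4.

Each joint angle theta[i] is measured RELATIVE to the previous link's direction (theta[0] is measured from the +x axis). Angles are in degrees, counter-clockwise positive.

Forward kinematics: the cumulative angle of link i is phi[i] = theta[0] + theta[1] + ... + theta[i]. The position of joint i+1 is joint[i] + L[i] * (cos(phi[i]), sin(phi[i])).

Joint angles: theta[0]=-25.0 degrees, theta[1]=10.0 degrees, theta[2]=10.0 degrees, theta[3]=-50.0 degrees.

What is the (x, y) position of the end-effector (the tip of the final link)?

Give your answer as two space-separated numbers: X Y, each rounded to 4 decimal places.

joint[0] = (0.0000, 0.0000)  (base)
link 0: phi[0] = -25 = -25 deg
  cos(-25 deg) = 0.9063, sin(-25 deg) = -0.4226
  joint[1] = (0.0000, 0.0000) + 2.5 * (0.9063, -0.4226) = (0.0000 + 2.2658, 0.0000 + -1.0565) = (2.2658, -1.0565)
link 1: phi[1] = -25 + 10 = -15 deg
  cos(-15 deg) = 0.9659, sin(-15 deg) = -0.2588
  joint[2] = (2.2658, -1.0565) + 1.6 * (0.9659, -0.2588) = (2.2658 + 1.5455, -1.0565 + -0.4141) = (3.8113, -1.4707)
link 2: phi[2] = -25 + 10 + 10 = -5 deg
  cos(-5 deg) = 0.9962, sin(-5 deg) = -0.0872
  joint[3] = (3.8113, -1.4707) + 10.8 * (0.9962, -0.0872) = (3.8113 + 10.7589, -1.4707 + -0.9413) = (14.5702, -2.4119)
link 3: phi[3] = -25 + 10 + 10 + -50 = -55 deg
  cos(-55 deg) = 0.5736, sin(-55 deg) = -0.8192
  joint[4] = (14.5702, -2.4119) + 9.4 * (0.5736, -0.8192) = (14.5702 + 5.3916, -2.4119 + -7.7000) = (19.9618, -10.1120)
End effector: (19.9618, -10.1120)

Answer: 19.9618 -10.1120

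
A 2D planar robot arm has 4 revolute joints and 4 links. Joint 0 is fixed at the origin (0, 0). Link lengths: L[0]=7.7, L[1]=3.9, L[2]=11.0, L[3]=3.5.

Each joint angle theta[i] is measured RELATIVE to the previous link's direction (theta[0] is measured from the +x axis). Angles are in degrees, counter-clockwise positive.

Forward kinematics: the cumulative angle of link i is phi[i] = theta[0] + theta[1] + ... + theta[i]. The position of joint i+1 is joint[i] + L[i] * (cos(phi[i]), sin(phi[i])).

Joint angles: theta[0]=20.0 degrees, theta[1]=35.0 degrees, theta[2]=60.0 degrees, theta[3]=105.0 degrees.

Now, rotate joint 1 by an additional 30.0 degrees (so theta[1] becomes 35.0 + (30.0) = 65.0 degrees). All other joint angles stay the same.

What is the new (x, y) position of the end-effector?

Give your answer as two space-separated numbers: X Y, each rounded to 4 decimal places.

joint[0] = (0.0000, 0.0000)  (base)
link 0: phi[0] = 20 = 20 deg
  cos(20 deg) = 0.9397, sin(20 deg) = 0.3420
  joint[1] = (0.0000, 0.0000) + 7.7 * (0.9397, 0.3420) = (0.0000 + 7.2356, 0.0000 + 2.6336) = (7.2356, 2.6336)
link 1: phi[1] = 20 + 65 = 85 deg
  cos(85 deg) = 0.0872, sin(85 deg) = 0.9962
  joint[2] = (7.2356, 2.6336) + 3.9 * (0.0872, 0.9962) = (7.2356 + 0.3399, 2.6336 + 3.8852) = (7.5755, 6.5187)
link 2: phi[2] = 20 + 65 + 60 = 145 deg
  cos(145 deg) = -0.8192, sin(145 deg) = 0.5736
  joint[3] = (7.5755, 6.5187) + 11 * (-0.8192, 0.5736) = (7.5755 + -9.0107, 6.5187 + 6.3093) = (-1.4351, 12.8281)
link 3: phi[3] = 20 + 65 + 60 + 105 = 250 deg
  cos(250 deg) = -0.3420, sin(250 deg) = -0.9397
  joint[4] = (-1.4351, 12.8281) + 3.5 * (-0.3420, -0.9397) = (-1.4351 + -1.1971, 12.8281 + -3.2889) = (-2.6322, 9.5391)
End effector: (-2.6322, 9.5391)

Answer: -2.6322 9.5391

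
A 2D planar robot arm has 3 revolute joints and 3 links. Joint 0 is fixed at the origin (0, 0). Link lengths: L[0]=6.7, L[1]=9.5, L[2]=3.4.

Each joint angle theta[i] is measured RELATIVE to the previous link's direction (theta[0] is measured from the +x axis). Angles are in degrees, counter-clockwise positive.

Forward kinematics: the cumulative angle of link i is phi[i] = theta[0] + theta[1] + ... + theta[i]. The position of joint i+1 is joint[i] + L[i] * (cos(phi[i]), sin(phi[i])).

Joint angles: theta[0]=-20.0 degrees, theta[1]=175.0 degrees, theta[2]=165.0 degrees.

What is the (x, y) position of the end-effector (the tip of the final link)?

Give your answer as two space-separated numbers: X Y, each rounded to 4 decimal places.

Answer: 0.2906 -0.4621

Derivation:
joint[0] = (0.0000, 0.0000)  (base)
link 0: phi[0] = -20 = -20 deg
  cos(-20 deg) = 0.9397, sin(-20 deg) = -0.3420
  joint[1] = (0.0000, 0.0000) + 6.7 * (0.9397, -0.3420) = (0.0000 + 6.2959, 0.0000 + -2.2915) = (6.2959, -2.2915)
link 1: phi[1] = -20 + 175 = 155 deg
  cos(155 deg) = -0.9063, sin(155 deg) = 0.4226
  joint[2] = (6.2959, -2.2915) + 9.5 * (-0.9063, 0.4226) = (6.2959 + -8.6099, -2.2915 + 4.0149) = (-2.3140, 1.7233)
link 2: phi[2] = -20 + 175 + 165 = 320 deg
  cos(320 deg) = 0.7660, sin(320 deg) = -0.6428
  joint[3] = (-2.3140, 1.7233) + 3.4 * (0.7660, -0.6428) = (-2.3140 + 2.6046, 1.7233 + -2.1855) = (0.2906, -0.4621)
End effector: (0.2906, -0.4621)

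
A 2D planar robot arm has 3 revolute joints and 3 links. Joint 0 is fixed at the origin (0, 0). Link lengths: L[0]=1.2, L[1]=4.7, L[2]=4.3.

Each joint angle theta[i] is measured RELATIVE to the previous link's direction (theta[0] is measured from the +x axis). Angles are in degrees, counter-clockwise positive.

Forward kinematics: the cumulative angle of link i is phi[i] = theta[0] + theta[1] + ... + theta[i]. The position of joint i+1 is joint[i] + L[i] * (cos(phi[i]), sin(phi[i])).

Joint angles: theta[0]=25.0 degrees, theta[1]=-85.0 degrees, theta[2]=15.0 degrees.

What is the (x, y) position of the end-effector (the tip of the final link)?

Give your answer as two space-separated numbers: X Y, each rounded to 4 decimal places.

Answer: 6.4781 -6.6037

Derivation:
joint[0] = (0.0000, 0.0000)  (base)
link 0: phi[0] = 25 = 25 deg
  cos(25 deg) = 0.9063, sin(25 deg) = 0.4226
  joint[1] = (0.0000, 0.0000) + 1.2 * (0.9063, 0.4226) = (0.0000 + 1.0876, 0.0000 + 0.5071) = (1.0876, 0.5071)
link 1: phi[1] = 25 + -85 = -60 deg
  cos(-60 deg) = 0.5000, sin(-60 deg) = -0.8660
  joint[2] = (1.0876, 0.5071) + 4.7 * (0.5000, -0.8660) = (1.0876 + 2.3500, 0.5071 + -4.0703) = (3.4376, -3.5632)
link 2: phi[2] = 25 + -85 + 15 = -45 deg
  cos(-45 deg) = 0.7071, sin(-45 deg) = -0.7071
  joint[3] = (3.4376, -3.5632) + 4.3 * (0.7071, -0.7071) = (3.4376 + 3.0406, -3.5632 + -3.0406) = (6.4781, -6.6037)
End effector: (6.4781, -6.6037)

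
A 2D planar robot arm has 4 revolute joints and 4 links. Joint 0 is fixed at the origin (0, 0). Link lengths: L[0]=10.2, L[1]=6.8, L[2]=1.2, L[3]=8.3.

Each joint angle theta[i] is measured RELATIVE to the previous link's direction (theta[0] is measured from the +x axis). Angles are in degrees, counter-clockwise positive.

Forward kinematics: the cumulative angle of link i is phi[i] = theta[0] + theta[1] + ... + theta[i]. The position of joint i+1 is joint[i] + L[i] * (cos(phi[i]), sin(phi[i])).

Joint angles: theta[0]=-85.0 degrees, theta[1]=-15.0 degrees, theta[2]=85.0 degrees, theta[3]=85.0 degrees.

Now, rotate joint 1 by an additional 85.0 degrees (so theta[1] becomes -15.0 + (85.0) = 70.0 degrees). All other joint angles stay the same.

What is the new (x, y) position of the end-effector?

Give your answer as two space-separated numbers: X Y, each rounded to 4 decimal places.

Answer: 0.3454 -7.2858

Derivation:
joint[0] = (0.0000, 0.0000)  (base)
link 0: phi[0] = -85 = -85 deg
  cos(-85 deg) = 0.0872, sin(-85 deg) = -0.9962
  joint[1] = (0.0000, 0.0000) + 10.2 * (0.0872, -0.9962) = (0.0000 + 0.8890, 0.0000 + -10.1612) = (0.8890, -10.1612)
link 1: phi[1] = -85 + 70 = -15 deg
  cos(-15 deg) = 0.9659, sin(-15 deg) = -0.2588
  joint[2] = (0.8890, -10.1612) + 6.8 * (0.9659, -0.2588) = (0.8890 + 6.5683, -10.1612 + -1.7600) = (7.4573, -11.9212)
link 2: phi[2] = -85 + 70 + 85 = 70 deg
  cos(70 deg) = 0.3420, sin(70 deg) = 0.9397
  joint[3] = (7.4573, -11.9212) + 1.2 * (0.3420, 0.9397) = (7.4573 + 0.4104, -11.9212 + 1.1276) = (7.8677, -10.7935)
link 3: phi[3] = -85 + 70 + 85 + 85 = 155 deg
  cos(155 deg) = -0.9063, sin(155 deg) = 0.4226
  joint[4] = (7.8677, -10.7935) + 8.3 * (-0.9063, 0.4226) = (7.8677 + -7.5224, -10.7935 + 3.5077) = (0.3454, -7.2858)
End effector: (0.3454, -7.2858)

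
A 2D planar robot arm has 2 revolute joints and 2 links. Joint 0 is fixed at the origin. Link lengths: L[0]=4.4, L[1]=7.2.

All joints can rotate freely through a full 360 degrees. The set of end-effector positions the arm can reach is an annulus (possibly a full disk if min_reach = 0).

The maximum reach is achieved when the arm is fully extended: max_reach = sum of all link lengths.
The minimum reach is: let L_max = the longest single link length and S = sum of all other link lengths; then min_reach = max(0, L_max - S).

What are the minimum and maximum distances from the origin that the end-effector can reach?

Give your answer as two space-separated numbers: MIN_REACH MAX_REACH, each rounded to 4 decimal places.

Link lengths: [4.4, 7.2]
max_reach = 4.4 + 7.2 = 11.6
L_max = max([4.4, 7.2]) = 7.2
S (sum of others) = 11.6 - 7.2 = 4.4
min_reach = max(0, 7.2 - 4.4) = max(0, 2.8) = 2.8

Answer: 2.8000 11.6000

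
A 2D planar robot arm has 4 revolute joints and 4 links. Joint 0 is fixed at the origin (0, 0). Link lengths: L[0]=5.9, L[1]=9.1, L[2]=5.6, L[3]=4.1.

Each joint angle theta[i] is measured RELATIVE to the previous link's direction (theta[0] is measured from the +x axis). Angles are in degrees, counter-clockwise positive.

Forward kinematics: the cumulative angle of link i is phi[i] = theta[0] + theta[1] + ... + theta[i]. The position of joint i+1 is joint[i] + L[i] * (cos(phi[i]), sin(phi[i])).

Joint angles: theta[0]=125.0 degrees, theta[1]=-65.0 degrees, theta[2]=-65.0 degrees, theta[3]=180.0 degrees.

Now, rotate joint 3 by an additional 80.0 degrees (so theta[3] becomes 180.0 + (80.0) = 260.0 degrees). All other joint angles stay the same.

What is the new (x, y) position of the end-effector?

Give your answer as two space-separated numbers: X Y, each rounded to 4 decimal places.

Answer: 5.6834 8.2655

Derivation:
joint[0] = (0.0000, 0.0000)  (base)
link 0: phi[0] = 125 = 125 deg
  cos(125 deg) = -0.5736, sin(125 deg) = 0.8192
  joint[1] = (0.0000, 0.0000) + 5.9 * (-0.5736, 0.8192) = (0.0000 + -3.3841, 0.0000 + 4.8330) = (-3.3841, 4.8330)
link 1: phi[1] = 125 + -65 = 60 deg
  cos(60 deg) = 0.5000, sin(60 deg) = 0.8660
  joint[2] = (-3.3841, 4.8330) + 9.1 * (0.5000, 0.8660) = (-3.3841 + 4.5500, 4.8330 + 7.8808) = (1.1659, 12.7138)
link 2: phi[2] = 125 + -65 + -65 = -5 deg
  cos(-5 deg) = 0.9962, sin(-5 deg) = -0.0872
  joint[3] = (1.1659, 12.7138) + 5.6 * (0.9962, -0.0872) = (1.1659 + 5.5787, 12.7138 + -0.4881) = (6.7446, 12.2258)
link 3: phi[3] = 125 + -65 + -65 + 260 = 255 deg
  cos(255 deg) = -0.2588, sin(255 deg) = -0.9659
  joint[4] = (6.7446, 12.2258) + 4.1 * (-0.2588, -0.9659) = (6.7446 + -1.0612, 12.2258 + -3.9603) = (5.6834, 8.2655)
End effector: (5.6834, 8.2655)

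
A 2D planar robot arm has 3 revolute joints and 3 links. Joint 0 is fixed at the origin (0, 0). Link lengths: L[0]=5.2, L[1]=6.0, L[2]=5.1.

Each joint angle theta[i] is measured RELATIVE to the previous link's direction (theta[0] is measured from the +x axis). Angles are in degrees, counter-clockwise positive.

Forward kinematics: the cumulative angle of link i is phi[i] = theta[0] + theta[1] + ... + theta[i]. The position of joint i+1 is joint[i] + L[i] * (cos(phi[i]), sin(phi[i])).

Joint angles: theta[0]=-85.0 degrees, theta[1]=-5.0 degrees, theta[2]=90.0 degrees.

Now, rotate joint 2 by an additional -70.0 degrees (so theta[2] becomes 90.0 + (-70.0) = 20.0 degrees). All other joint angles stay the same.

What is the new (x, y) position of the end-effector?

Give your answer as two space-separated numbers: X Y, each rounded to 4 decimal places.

joint[0] = (0.0000, 0.0000)  (base)
link 0: phi[0] = -85 = -85 deg
  cos(-85 deg) = 0.0872, sin(-85 deg) = -0.9962
  joint[1] = (0.0000, 0.0000) + 5.2 * (0.0872, -0.9962) = (0.0000 + 0.4532, 0.0000 + -5.1802) = (0.4532, -5.1802)
link 1: phi[1] = -85 + -5 = -90 deg
  cos(-90 deg) = 0.0000, sin(-90 deg) = -1.0000
  joint[2] = (0.4532, -5.1802) + 6 * (0.0000, -1.0000) = (0.4532 + 0.0000, -5.1802 + -6.0000) = (0.4532, -11.1802)
link 2: phi[2] = -85 + -5 + 20 = -70 deg
  cos(-70 deg) = 0.3420, sin(-70 deg) = -0.9397
  joint[3] = (0.4532, -11.1802) + 5.1 * (0.3420, -0.9397) = (0.4532 + 1.7443, -11.1802 + -4.7924) = (2.1975, -15.9726)
End effector: (2.1975, -15.9726)

Answer: 2.1975 -15.9726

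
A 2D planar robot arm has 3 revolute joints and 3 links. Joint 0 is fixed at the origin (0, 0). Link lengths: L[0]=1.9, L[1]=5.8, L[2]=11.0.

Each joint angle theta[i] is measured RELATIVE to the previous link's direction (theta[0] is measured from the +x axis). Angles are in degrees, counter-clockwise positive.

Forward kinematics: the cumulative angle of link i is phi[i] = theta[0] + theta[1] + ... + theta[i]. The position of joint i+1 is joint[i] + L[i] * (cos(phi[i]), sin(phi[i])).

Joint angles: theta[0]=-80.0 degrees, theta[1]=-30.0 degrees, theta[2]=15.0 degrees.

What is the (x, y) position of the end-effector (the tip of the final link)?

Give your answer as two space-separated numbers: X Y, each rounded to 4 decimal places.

joint[0] = (0.0000, 0.0000)  (base)
link 0: phi[0] = -80 = -80 deg
  cos(-80 deg) = 0.1736, sin(-80 deg) = -0.9848
  joint[1] = (0.0000, 0.0000) + 1.9 * (0.1736, -0.9848) = (0.0000 + 0.3299, 0.0000 + -1.8711) = (0.3299, -1.8711)
link 1: phi[1] = -80 + -30 = -110 deg
  cos(-110 deg) = -0.3420, sin(-110 deg) = -0.9397
  joint[2] = (0.3299, -1.8711) + 5.8 * (-0.3420, -0.9397) = (0.3299 + -1.9837, -1.8711 + -5.4502) = (-1.6538, -7.3214)
link 2: phi[2] = -80 + -30 + 15 = -95 deg
  cos(-95 deg) = -0.0872, sin(-95 deg) = -0.9962
  joint[3] = (-1.6538, -7.3214) + 11 * (-0.0872, -0.9962) = (-1.6538 + -0.9587, -7.3214 + -10.9581) = (-2.6125, -18.2795)
End effector: (-2.6125, -18.2795)

Answer: -2.6125 -18.2795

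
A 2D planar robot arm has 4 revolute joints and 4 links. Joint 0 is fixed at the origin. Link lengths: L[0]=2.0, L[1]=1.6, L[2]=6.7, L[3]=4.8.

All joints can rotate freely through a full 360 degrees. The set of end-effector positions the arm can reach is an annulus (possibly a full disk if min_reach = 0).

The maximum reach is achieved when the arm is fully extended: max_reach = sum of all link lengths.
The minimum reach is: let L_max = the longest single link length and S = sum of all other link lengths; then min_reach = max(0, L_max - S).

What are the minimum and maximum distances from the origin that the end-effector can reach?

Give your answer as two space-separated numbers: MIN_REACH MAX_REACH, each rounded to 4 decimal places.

Answer: 0.0000 15.1000

Derivation:
Link lengths: [2.0, 1.6, 6.7, 4.8]
max_reach = 2 + 1.6 + 6.7 + 4.8 = 15.1
L_max = max([2.0, 1.6, 6.7, 4.8]) = 6.7
S (sum of others) = 15.1 - 6.7 = 8.4
min_reach = max(0, 6.7 - 8.4) = max(0, -1.7) = 0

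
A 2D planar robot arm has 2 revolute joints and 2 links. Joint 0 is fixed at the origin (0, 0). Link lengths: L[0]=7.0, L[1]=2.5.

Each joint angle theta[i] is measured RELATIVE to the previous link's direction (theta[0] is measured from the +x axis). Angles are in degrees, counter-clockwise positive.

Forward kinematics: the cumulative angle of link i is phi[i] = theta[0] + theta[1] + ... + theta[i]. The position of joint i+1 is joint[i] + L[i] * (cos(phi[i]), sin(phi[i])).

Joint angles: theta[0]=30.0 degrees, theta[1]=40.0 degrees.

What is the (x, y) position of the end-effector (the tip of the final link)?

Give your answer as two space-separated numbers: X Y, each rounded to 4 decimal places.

joint[0] = (0.0000, 0.0000)  (base)
link 0: phi[0] = 30 = 30 deg
  cos(30 deg) = 0.8660, sin(30 deg) = 0.5000
  joint[1] = (0.0000, 0.0000) + 7 * (0.8660, 0.5000) = (0.0000 + 6.0622, 0.0000 + 3.5000) = (6.0622, 3.5000)
link 1: phi[1] = 30 + 40 = 70 deg
  cos(70 deg) = 0.3420, sin(70 deg) = 0.9397
  joint[2] = (6.0622, 3.5000) + 2.5 * (0.3420, 0.9397) = (6.0622 + 0.8551, 3.5000 + 2.3492) = (6.9172, 5.8492)
End effector: (6.9172, 5.8492)

Answer: 6.9172 5.8492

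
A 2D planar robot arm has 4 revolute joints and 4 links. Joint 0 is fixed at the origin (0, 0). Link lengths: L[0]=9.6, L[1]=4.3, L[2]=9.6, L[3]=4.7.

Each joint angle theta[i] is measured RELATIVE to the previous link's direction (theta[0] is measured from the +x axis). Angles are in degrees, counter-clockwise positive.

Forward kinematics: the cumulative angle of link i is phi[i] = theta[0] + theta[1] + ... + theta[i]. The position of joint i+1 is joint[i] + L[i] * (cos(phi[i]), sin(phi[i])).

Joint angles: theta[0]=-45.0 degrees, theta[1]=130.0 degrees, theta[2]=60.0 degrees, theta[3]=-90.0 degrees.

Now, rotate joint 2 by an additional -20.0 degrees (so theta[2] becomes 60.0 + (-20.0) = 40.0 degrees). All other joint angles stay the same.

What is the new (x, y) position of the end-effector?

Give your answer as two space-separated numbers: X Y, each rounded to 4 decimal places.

Answer: 5.5067 8.0551

Derivation:
joint[0] = (0.0000, 0.0000)  (base)
link 0: phi[0] = -45 = -45 deg
  cos(-45 deg) = 0.7071, sin(-45 deg) = -0.7071
  joint[1] = (0.0000, 0.0000) + 9.6 * (0.7071, -0.7071) = (0.0000 + 6.7882, 0.0000 + -6.7882) = (6.7882, -6.7882)
link 1: phi[1] = -45 + 130 = 85 deg
  cos(85 deg) = 0.0872, sin(85 deg) = 0.9962
  joint[2] = (6.7882, -6.7882) + 4.3 * (0.0872, 0.9962) = (6.7882 + 0.3748, -6.7882 + 4.2836) = (7.1630, -2.5046)
link 2: phi[2] = -45 + 130 + 40 = 125 deg
  cos(125 deg) = -0.5736, sin(125 deg) = 0.8192
  joint[3] = (7.1630, -2.5046) + 9.6 * (-0.5736, 0.8192) = (7.1630 + -5.5063, -2.5046 + 7.8639) = (1.6567, 5.3593)
link 3: phi[3] = -45 + 130 + 40 + -90 = 35 deg
  cos(35 deg) = 0.8192, sin(35 deg) = 0.5736
  joint[4] = (1.6567, 5.3593) + 4.7 * (0.8192, 0.5736) = (1.6567 + 3.8500, 5.3593 + 2.6958) = (5.5067, 8.0551)
End effector: (5.5067, 8.0551)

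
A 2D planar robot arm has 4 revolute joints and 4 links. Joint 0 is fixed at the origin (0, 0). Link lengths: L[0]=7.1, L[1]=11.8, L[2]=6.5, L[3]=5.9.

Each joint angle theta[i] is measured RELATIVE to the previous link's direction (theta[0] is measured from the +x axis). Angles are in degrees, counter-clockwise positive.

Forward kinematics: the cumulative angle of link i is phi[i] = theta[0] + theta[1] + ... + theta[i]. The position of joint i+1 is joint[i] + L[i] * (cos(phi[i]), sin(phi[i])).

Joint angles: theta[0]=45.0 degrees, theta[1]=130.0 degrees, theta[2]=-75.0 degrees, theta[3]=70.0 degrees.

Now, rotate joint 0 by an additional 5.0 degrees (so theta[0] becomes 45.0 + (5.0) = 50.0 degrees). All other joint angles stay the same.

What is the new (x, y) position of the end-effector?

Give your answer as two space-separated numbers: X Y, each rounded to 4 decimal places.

joint[0] = (0.0000, 0.0000)  (base)
link 0: phi[0] = 50 = 50 deg
  cos(50 deg) = 0.6428, sin(50 deg) = 0.7660
  joint[1] = (0.0000, 0.0000) + 7.1 * (0.6428, 0.7660) = (0.0000 + 4.5638, 0.0000 + 5.4389) = (4.5638, 5.4389)
link 1: phi[1] = 50 + 130 = 180 deg
  cos(180 deg) = -1.0000, sin(180 deg) = 0.0000
  joint[2] = (4.5638, 5.4389) + 11.8 * (-1.0000, 0.0000) = (4.5638 + -11.8000, 5.4389 + 0.0000) = (-7.2362, 5.4389)
link 2: phi[2] = 50 + 130 + -75 = 105 deg
  cos(105 deg) = -0.2588, sin(105 deg) = 0.9659
  joint[3] = (-7.2362, 5.4389) + 6.5 * (-0.2588, 0.9659) = (-7.2362 + -1.6823, 5.4389 + 6.2785) = (-8.9185, 11.7174)
link 3: phi[3] = 50 + 130 + -75 + 70 = 175 deg
  cos(175 deg) = -0.9962, sin(175 deg) = 0.0872
  joint[4] = (-8.9185, 11.7174) + 5.9 * (-0.9962, 0.0872) = (-8.9185 + -5.8775, 11.7174 + 0.5142) = (-14.7961, 12.2317)
End effector: (-14.7961, 12.2317)

Answer: -14.7961 12.2317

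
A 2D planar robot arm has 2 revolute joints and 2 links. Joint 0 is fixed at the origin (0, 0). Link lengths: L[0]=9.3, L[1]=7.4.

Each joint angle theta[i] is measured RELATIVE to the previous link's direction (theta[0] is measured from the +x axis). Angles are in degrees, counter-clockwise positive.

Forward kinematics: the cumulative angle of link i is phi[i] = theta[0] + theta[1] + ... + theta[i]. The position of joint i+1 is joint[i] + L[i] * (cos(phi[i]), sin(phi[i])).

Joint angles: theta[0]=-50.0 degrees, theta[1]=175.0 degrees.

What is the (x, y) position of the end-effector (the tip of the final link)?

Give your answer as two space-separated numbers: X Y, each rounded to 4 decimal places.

joint[0] = (0.0000, 0.0000)  (base)
link 0: phi[0] = -50 = -50 deg
  cos(-50 deg) = 0.6428, sin(-50 deg) = -0.7660
  joint[1] = (0.0000, 0.0000) + 9.3 * (0.6428, -0.7660) = (0.0000 + 5.9779, 0.0000 + -7.1242) = (5.9779, -7.1242)
link 1: phi[1] = -50 + 175 = 125 deg
  cos(125 deg) = -0.5736, sin(125 deg) = 0.8192
  joint[2] = (5.9779, -7.1242) + 7.4 * (-0.5736, 0.8192) = (5.9779 + -4.2445, -7.1242 + 6.0617) = (1.7335, -1.0625)
End effector: (1.7335, -1.0625)

Answer: 1.7335 -1.0625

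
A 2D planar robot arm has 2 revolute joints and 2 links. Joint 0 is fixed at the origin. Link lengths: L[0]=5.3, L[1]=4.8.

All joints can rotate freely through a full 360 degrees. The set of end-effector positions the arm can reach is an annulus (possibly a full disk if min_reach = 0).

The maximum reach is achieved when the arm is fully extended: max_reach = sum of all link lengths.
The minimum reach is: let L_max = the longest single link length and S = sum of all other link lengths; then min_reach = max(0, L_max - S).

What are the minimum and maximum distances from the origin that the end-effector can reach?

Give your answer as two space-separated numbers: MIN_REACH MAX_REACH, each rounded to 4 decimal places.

Answer: 0.5000 10.1000

Derivation:
Link lengths: [5.3, 4.8]
max_reach = 5.3 + 4.8 = 10.1
L_max = max([5.3, 4.8]) = 5.3
S (sum of others) = 10.1 - 5.3 = 4.8
min_reach = max(0, 5.3 - 4.8) = max(0, 0.5) = 0.5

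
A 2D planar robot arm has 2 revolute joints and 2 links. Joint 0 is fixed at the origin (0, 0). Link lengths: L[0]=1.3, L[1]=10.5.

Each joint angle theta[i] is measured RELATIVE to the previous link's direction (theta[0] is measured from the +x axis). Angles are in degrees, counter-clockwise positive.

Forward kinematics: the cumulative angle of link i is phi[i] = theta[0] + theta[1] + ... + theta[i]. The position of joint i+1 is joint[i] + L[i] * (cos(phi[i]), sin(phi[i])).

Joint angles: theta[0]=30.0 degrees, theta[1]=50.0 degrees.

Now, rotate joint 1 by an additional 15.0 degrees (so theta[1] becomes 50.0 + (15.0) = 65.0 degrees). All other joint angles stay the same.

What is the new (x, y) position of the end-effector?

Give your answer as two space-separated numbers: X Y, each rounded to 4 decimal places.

Answer: 0.2107 11.1100

Derivation:
joint[0] = (0.0000, 0.0000)  (base)
link 0: phi[0] = 30 = 30 deg
  cos(30 deg) = 0.8660, sin(30 deg) = 0.5000
  joint[1] = (0.0000, 0.0000) + 1.3 * (0.8660, 0.5000) = (0.0000 + 1.1258, 0.0000 + 0.6500) = (1.1258, 0.6500)
link 1: phi[1] = 30 + 65 = 95 deg
  cos(95 deg) = -0.0872, sin(95 deg) = 0.9962
  joint[2] = (1.1258, 0.6500) + 10.5 * (-0.0872, 0.9962) = (1.1258 + -0.9151, 0.6500 + 10.4600) = (0.2107, 11.1100)
End effector: (0.2107, 11.1100)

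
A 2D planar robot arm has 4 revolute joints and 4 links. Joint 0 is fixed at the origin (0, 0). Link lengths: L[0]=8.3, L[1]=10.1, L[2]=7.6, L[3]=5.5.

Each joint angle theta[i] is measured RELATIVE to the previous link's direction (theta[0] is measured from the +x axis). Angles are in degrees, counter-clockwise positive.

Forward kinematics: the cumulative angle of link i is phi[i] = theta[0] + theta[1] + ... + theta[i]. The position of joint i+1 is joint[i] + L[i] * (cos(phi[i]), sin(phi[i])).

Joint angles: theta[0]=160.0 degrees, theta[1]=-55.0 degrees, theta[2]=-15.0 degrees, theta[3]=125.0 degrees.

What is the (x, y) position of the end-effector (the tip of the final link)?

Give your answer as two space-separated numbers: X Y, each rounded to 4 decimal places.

joint[0] = (0.0000, 0.0000)  (base)
link 0: phi[0] = 160 = 160 deg
  cos(160 deg) = -0.9397, sin(160 deg) = 0.3420
  joint[1] = (0.0000, 0.0000) + 8.3 * (-0.9397, 0.3420) = (0.0000 + -7.7994, 0.0000 + 2.8388) = (-7.7994, 2.8388)
link 1: phi[1] = 160 + -55 = 105 deg
  cos(105 deg) = -0.2588, sin(105 deg) = 0.9659
  joint[2] = (-7.7994, 2.8388) + 10.1 * (-0.2588, 0.9659) = (-7.7994 + -2.6141, 2.8388 + 9.7559) = (-10.4135, 12.5946)
link 2: phi[2] = 160 + -55 + -15 = 90 deg
  cos(90 deg) = 0.0000, sin(90 deg) = 1.0000
  joint[3] = (-10.4135, 12.5946) + 7.6 * (0.0000, 1.0000) = (-10.4135 + 0.0000, 12.5946 + 7.6000) = (-10.4135, 20.1946)
link 3: phi[3] = 160 + -55 + -15 + 125 = 215 deg
  cos(215 deg) = -0.8192, sin(215 deg) = -0.5736
  joint[4] = (-10.4135, 20.1946) + 5.5 * (-0.8192, -0.5736) = (-10.4135 + -4.5053, 20.1946 + -3.1547) = (-14.9189, 17.0399)
End effector: (-14.9189, 17.0399)

Answer: -14.9189 17.0399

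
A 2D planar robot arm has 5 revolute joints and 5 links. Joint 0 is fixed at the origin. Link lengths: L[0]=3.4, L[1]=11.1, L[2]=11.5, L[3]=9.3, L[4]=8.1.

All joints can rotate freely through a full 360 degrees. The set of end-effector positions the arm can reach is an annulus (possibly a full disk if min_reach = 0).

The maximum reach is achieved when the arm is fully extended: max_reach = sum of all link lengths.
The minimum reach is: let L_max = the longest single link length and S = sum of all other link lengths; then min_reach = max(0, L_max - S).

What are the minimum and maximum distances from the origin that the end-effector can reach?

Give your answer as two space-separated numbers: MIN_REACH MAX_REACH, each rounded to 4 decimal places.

Link lengths: [3.4, 11.1, 11.5, 9.3, 8.1]
max_reach = 3.4 + 11.1 + 11.5 + 9.3 + 8.1 = 43.4
L_max = max([3.4, 11.1, 11.5, 9.3, 8.1]) = 11.5
S (sum of others) = 43.4 - 11.5 = 31.9
min_reach = max(0, 11.5 - 31.9) = max(0, -20.4) = 0

Answer: 0.0000 43.4000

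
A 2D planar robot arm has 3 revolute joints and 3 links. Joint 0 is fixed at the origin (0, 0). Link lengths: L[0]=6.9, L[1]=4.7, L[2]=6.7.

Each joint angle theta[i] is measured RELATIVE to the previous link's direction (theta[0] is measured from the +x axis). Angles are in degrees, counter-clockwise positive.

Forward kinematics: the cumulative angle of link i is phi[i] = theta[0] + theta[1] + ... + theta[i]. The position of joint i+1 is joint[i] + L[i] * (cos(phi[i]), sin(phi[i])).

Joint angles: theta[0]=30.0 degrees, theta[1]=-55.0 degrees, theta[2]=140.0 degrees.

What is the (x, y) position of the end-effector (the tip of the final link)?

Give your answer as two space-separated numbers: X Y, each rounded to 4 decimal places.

joint[0] = (0.0000, 0.0000)  (base)
link 0: phi[0] = 30 = 30 deg
  cos(30 deg) = 0.8660, sin(30 deg) = 0.5000
  joint[1] = (0.0000, 0.0000) + 6.9 * (0.8660, 0.5000) = (0.0000 + 5.9756, 0.0000 + 3.4500) = (5.9756, 3.4500)
link 1: phi[1] = 30 + -55 = -25 deg
  cos(-25 deg) = 0.9063, sin(-25 deg) = -0.4226
  joint[2] = (5.9756, 3.4500) + 4.7 * (0.9063, -0.4226) = (5.9756 + 4.2596, 3.4500 + -1.9863) = (10.2352, 1.4637)
link 2: phi[2] = 30 + -55 + 140 = 115 deg
  cos(115 deg) = -0.4226, sin(115 deg) = 0.9063
  joint[3] = (10.2352, 1.4637) + 6.7 * (-0.4226, 0.9063) = (10.2352 + -2.8315, 1.4637 + 6.0723) = (7.4037, 7.5360)
End effector: (7.4037, 7.5360)

Answer: 7.4037 7.5360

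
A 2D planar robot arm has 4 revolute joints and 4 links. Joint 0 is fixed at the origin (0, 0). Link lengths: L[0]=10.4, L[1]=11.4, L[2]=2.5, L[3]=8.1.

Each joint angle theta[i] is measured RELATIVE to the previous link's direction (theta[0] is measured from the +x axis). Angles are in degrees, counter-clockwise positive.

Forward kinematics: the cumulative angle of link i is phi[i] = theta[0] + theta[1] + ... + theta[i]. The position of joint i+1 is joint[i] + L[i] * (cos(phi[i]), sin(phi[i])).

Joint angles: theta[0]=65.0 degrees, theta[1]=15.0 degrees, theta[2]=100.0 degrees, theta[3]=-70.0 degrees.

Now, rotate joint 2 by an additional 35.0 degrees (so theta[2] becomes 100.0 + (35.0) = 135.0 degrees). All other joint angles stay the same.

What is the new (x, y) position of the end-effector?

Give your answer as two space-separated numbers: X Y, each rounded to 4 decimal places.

joint[0] = (0.0000, 0.0000)  (base)
link 0: phi[0] = 65 = 65 deg
  cos(65 deg) = 0.4226, sin(65 deg) = 0.9063
  joint[1] = (0.0000, 0.0000) + 10.4 * (0.4226, 0.9063) = (0.0000 + 4.3952, 0.0000 + 9.4256) = (4.3952, 9.4256)
link 1: phi[1] = 65 + 15 = 80 deg
  cos(80 deg) = 0.1736, sin(80 deg) = 0.9848
  joint[2] = (4.3952, 9.4256) + 11.4 * (0.1736, 0.9848) = (4.3952 + 1.9796, 9.4256 + 11.2268) = (6.3748, 20.6524)
link 2: phi[2] = 65 + 15 + 135 = 215 deg
  cos(215 deg) = -0.8192, sin(215 deg) = -0.5736
  joint[3] = (6.3748, 20.6524) + 2.5 * (-0.8192, -0.5736) = (6.3748 + -2.0479, 20.6524 + -1.4339) = (4.3269, 19.2185)
link 3: phi[3] = 65 + 15 + 135 + -70 = 145 deg
  cos(145 deg) = -0.8192, sin(145 deg) = 0.5736
  joint[4] = (4.3269, 19.2185) + 8.1 * (-0.8192, 0.5736) = (4.3269 + -6.6351, 19.2185 + 4.6460) = (-2.3082, 23.8644)
End effector: (-2.3082, 23.8644)

Answer: -2.3082 23.8644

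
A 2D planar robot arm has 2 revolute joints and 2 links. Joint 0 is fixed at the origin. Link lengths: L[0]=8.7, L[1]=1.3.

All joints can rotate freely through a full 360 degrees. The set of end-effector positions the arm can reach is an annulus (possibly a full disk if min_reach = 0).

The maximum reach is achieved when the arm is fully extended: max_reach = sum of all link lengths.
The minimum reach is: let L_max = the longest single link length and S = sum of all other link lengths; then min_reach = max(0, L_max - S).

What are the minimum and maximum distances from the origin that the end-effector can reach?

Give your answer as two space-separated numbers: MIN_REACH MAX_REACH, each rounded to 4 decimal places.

Answer: 7.4000 10.0000

Derivation:
Link lengths: [8.7, 1.3]
max_reach = 8.7 + 1.3 = 10
L_max = max([8.7, 1.3]) = 8.7
S (sum of others) = 10 - 8.7 = 1.3
min_reach = max(0, 8.7 - 1.3) = max(0, 7.4) = 7.4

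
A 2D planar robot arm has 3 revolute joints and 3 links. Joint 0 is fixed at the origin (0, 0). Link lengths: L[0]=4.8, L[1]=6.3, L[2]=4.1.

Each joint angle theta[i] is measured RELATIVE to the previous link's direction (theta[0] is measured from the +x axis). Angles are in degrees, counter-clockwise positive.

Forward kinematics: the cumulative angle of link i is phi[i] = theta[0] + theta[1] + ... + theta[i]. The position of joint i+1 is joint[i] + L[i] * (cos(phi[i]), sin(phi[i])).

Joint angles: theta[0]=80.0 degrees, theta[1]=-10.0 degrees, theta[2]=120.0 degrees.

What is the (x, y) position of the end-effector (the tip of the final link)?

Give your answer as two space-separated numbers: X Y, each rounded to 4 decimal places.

joint[0] = (0.0000, 0.0000)  (base)
link 0: phi[0] = 80 = 80 deg
  cos(80 deg) = 0.1736, sin(80 deg) = 0.9848
  joint[1] = (0.0000, 0.0000) + 4.8 * (0.1736, 0.9848) = (0.0000 + 0.8335, 0.0000 + 4.7271) = (0.8335, 4.7271)
link 1: phi[1] = 80 + -10 = 70 deg
  cos(70 deg) = 0.3420, sin(70 deg) = 0.9397
  joint[2] = (0.8335, 4.7271) + 6.3 * (0.3420, 0.9397) = (0.8335 + 2.1547, 4.7271 + 5.9201) = (2.9882, 10.6471)
link 2: phi[2] = 80 + -10 + 120 = 190 deg
  cos(190 deg) = -0.9848, sin(190 deg) = -0.1736
  joint[3] = (2.9882, 10.6471) + 4.1 * (-0.9848, -0.1736) = (2.9882 + -4.0377, 10.6471 + -0.7120) = (-1.0495, 9.9352)
End effector: (-1.0495, 9.9352)

Answer: -1.0495 9.9352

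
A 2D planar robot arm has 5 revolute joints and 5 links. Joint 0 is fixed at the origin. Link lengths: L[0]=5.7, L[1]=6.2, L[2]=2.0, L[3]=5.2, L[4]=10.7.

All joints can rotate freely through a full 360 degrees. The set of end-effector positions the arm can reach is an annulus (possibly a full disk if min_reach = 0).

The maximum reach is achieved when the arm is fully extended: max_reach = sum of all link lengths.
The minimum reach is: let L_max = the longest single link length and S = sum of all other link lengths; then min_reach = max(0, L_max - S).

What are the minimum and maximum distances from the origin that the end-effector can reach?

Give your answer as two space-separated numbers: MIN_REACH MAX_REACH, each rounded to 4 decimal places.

Answer: 0.0000 29.8000

Derivation:
Link lengths: [5.7, 6.2, 2.0, 5.2, 10.7]
max_reach = 5.7 + 6.2 + 2 + 5.2 + 10.7 = 29.8
L_max = max([5.7, 6.2, 2.0, 5.2, 10.7]) = 10.7
S (sum of others) = 29.8 - 10.7 = 19.1
min_reach = max(0, 10.7 - 19.1) = max(0, -8.4) = 0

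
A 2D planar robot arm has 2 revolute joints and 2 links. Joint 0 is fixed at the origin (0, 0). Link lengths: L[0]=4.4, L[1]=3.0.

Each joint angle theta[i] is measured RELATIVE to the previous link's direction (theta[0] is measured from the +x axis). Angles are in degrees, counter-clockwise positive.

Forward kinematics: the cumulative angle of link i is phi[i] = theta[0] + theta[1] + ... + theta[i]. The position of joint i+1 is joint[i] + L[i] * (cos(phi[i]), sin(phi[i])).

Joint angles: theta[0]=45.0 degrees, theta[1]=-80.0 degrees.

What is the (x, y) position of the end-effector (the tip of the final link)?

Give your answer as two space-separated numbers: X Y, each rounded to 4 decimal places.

joint[0] = (0.0000, 0.0000)  (base)
link 0: phi[0] = 45 = 45 deg
  cos(45 deg) = 0.7071, sin(45 deg) = 0.7071
  joint[1] = (0.0000, 0.0000) + 4.4 * (0.7071, 0.7071) = (0.0000 + 3.1113, 0.0000 + 3.1113) = (3.1113, 3.1113)
link 1: phi[1] = 45 + -80 = -35 deg
  cos(-35 deg) = 0.8192, sin(-35 deg) = -0.5736
  joint[2] = (3.1113, 3.1113) + 3 * (0.8192, -0.5736) = (3.1113 + 2.4575, 3.1113 + -1.7207) = (5.5687, 1.3905)
End effector: (5.5687, 1.3905)

Answer: 5.5687 1.3905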